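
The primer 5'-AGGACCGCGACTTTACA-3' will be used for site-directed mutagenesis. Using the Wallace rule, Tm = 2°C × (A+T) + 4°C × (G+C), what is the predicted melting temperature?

Scanning the sequence gives A=5, C=5, G=4, T=3.
So N_AT = 8 and N_GC = 9.
Tm = 2(8) + 4(9) = 16 + 36 = 52°C

52°C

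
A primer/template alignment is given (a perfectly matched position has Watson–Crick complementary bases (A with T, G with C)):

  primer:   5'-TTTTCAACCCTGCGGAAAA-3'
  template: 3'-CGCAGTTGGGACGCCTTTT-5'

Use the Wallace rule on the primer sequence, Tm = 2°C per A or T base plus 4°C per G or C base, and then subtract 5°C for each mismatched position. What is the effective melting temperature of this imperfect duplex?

39°C

Primer base counts: A=6, T=5, G=3, C=5 → A+T=11, G+C=8
Perfect-match Tm = 2(11) + 4(8) = 22 + 32 = 54°C
Mismatches (positions where the bases are not complementary): 3 (at positions 1, 2, 3)
Effective Tm = 54 − 3×5 = 54 − 15 = 39°C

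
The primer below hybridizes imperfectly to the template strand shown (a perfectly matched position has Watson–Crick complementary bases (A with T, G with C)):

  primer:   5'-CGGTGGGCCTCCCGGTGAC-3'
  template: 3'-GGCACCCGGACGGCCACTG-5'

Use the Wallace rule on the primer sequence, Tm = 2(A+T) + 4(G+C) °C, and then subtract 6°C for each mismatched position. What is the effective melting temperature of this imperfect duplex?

Primer base counts: A=1, T=3, G=8, C=7 → A+T=4, G+C=15
Perfect-match Tm = 2(4) + 4(15) = 8 + 60 = 68°C
Mismatches (positions where the bases are not complementary): 2 (at positions 2, 11)
Effective Tm = 68 − 2×6 = 68 − 12 = 56°C

56°C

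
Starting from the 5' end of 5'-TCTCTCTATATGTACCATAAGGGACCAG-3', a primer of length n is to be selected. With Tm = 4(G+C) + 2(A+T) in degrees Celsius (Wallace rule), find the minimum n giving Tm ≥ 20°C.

n = 7

First 6 bases: TCTCTC → Tm = 18°C (< 20°C)
First 7 bases: TCTCTCT → Tm = 20°C (≥ 20°C)
Each additional base adds 2°C (A/T) or 4°C (G/C), so Tm is non-decreasing in n; n = 7 is the first length to reach 20°C.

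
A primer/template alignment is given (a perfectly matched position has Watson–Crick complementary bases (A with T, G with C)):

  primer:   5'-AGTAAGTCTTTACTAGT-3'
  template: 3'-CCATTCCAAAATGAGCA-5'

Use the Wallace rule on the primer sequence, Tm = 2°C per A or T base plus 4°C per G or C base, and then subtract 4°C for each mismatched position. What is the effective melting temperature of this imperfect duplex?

Primer base counts: A=5, T=7, G=3, C=2 → A+T=12, G+C=5
Perfect-match Tm = 2(12) + 4(5) = 24 + 20 = 44°C
Mismatches (positions where the bases are not complementary): 4 (at positions 1, 7, 8, 15)
Effective Tm = 44 − 4×4 = 44 − 16 = 28°C

28°C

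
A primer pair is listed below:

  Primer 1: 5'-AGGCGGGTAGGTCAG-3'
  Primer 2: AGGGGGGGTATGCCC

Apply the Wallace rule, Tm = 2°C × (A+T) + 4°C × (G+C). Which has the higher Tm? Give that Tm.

Primer 2, 52°C

Primer 1: A+T=5, G+C=10 → Tm = 2(5)+4(10) = 50°C
Primer 2: A+T=4, G+C=11 → Tm = 2(4)+4(11) = 52°C
50°C vs 52°C → primer 2 is higher.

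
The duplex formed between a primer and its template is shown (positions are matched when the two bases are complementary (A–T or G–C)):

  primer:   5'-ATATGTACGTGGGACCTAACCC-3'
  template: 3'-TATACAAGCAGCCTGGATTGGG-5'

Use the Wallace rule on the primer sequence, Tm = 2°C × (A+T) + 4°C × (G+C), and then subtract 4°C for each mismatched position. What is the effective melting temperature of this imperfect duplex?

Primer base counts: A=6, T=5, G=5, C=6 → A+T=11, G+C=11
Perfect-match Tm = 2(11) + 4(11) = 22 + 44 = 66°C
Mismatches (positions where the bases are not complementary): 2 (at positions 7, 11)
Effective Tm = 66 − 2×4 = 66 − 8 = 58°C

58°C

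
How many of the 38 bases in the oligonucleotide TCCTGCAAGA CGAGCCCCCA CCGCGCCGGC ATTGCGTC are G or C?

27

G=10, A=6, C=17, T=5
G+C = 10 + 17 = 27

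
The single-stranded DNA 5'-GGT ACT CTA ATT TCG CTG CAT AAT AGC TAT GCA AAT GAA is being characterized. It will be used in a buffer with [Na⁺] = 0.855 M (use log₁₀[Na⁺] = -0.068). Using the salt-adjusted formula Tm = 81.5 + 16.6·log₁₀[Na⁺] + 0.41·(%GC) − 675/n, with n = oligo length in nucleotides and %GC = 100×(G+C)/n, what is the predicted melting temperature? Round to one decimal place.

Length n = 39. Counting bases: A=13, C=7, T=12, G=7
G+C = 14, so %GC = 14/39 × 100 = 35.897%
Salt term: 16.6 × (-0.068) = -1.129
GC term: 0.41 × 35.897 = 14.718; length term: −675/39 = −17.308
Tm = 81.5 + (-1.129) + 14.718 − 17.308 = 77.781 → 77.8°C

77.8°C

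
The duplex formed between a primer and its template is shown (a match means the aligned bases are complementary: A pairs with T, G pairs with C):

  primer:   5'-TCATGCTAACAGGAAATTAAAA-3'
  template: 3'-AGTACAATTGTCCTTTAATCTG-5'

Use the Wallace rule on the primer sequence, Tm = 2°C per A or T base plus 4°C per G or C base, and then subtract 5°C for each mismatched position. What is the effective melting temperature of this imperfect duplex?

Primer base counts: A=11, T=5, G=3, C=3 → A+T=16, G+C=6
Perfect-match Tm = 2(16) + 4(6) = 32 + 24 = 56°C
Mismatches (positions where the bases are not complementary): 3 (at positions 6, 20, 22)
Effective Tm = 56 − 3×5 = 56 − 15 = 41°C

41°C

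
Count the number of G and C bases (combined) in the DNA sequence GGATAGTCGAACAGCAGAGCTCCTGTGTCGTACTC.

19

Counting bases: C=9, T=8, A=8, G=10
G+C = 10 + 9 = 19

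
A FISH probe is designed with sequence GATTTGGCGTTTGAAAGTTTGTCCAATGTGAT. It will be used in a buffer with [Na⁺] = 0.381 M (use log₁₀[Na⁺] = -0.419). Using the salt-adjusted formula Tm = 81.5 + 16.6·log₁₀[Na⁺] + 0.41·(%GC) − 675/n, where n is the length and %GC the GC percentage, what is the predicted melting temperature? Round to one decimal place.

Length n = 32. A=7, C=3, T=13, G=9
G+C = 12, so %GC = 12/32 × 100 = 37.5%
Salt term: 16.6 × (-0.419) = -6.955
GC term: 0.41 × 37.5 = 15.375; length term: −675/32 = −21.094
Tm = 81.5 + (-6.955) + 15.375 − 21.094 = 68.826 → 68.8°C

68.8°C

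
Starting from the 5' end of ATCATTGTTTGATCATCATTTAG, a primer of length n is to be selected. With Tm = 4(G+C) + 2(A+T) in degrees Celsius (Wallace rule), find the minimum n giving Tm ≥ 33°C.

n = 14

First 13 bases: ATCATTGTTTGAT → Tm = 32°C (< 33°C)
First 14 bases: ATCATTGTTTGATC → Tm = 36°C (≥ 33°C)
Since every base adds ≥2°C, Tm only increases with n, so the threshold is first crossed at n = 14.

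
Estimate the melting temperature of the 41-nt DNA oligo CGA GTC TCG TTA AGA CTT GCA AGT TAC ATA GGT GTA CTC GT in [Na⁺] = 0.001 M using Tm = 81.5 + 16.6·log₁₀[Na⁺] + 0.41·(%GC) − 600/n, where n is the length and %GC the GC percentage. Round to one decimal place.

Length n = 41. Counting bases: G=10, T=13, A=10, C=8
G+C = 18, so %GC = 18/41 × 100 = 43.902%
Salt term: 16.6 × (-3) = -49.8
GC term: 0.41 × 43.902 = 18; length term: −600/41 = −14.634
Tm = 81.5 + (-49.8) + 18 − 14.634 = 35.066 → 35.1°C

35.1°C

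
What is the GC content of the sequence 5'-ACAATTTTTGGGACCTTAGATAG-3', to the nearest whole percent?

G=5, T=8, A=7, C=3
G+C = 5 + 3 = 8 out of 23 bases
%GC = 8/23 × 100 = 34.78% ≈ 35%

35%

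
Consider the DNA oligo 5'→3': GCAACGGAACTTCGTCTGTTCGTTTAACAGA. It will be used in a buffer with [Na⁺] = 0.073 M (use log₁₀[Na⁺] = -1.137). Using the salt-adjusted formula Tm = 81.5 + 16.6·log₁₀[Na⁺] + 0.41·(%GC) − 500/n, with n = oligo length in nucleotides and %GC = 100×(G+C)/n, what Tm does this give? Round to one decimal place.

65.0°C

Length n = 31. Scanning the sequence gives T=9, A=8, G=7, C=7.
G+C = 14, so %GC = 14/31 × 100 = 45.161%
Salt term: 16.6 × (-1.137) = -18.874
GC term: 0.41 × 45.161 = 18.516; length term: −500/31 = −16.129
Tm = 81.5 + (-18.874) + 18.516 − 16.129 = 65.013 → 65.0°C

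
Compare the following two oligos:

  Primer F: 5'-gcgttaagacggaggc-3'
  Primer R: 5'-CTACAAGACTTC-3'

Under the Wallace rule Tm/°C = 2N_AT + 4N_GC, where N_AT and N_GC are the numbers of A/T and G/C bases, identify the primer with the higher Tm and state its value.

Primer F, 52°C

Primer F: A+T=6, G+C=10 → Tm = 2(6)+4(10) = 52°C
Primer R: A+T=7, G+C=5 → Tm = 2(7)+4(5) = 34°C
52°C vs 34°C → primer F is higher.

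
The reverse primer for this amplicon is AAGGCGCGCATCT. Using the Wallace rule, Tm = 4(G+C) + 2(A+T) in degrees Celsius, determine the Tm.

42°C

G=4, C=4, A=3, T=2
AT pairs contribute 5, GC pairs contribute 8.
Tm = 2(5) + 4(8) = 10 + 32 = 42°C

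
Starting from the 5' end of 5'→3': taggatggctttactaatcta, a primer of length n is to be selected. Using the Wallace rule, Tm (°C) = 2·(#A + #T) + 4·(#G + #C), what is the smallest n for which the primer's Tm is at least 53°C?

n = 20

First 19 bases: TAGGATGGCTTTACTAATC → Tm = 52°C (< 53°C)
First 20 bases: TAGGATGGCTTTACTAATCT → Tm = 54°C (≥ 53°C)
Since every base adds ≥2°C, Tm only increases with n, so the threshold is first crossed at n = 20.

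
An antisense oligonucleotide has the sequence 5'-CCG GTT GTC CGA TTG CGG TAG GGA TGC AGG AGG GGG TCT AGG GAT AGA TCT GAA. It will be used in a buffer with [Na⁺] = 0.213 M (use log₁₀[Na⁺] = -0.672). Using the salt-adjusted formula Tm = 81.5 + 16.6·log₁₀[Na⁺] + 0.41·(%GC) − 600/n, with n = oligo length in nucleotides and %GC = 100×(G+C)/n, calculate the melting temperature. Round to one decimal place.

82.8°C

Length n = 54. G=23, A=11, T=12, C=8
G+C = 31, so %GC = 31/54 × 100 = 57.407%
Salt term: 16.6 × (-0.672) = -11.155
GC term: 0.41 × 57.407 = 23.537; length term: −600/54 = −11.111
Tm = 81.5 + (-11.155) + 23.537 − 11.111 = 82.771 → 82.8°C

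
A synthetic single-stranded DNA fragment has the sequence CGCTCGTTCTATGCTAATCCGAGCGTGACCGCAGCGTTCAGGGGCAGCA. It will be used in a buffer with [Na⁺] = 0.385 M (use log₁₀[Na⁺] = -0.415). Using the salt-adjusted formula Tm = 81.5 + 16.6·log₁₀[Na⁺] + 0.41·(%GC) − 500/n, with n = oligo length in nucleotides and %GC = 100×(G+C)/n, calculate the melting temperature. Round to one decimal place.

89.5°C

Length n = 49. G=15, T=10, A=9, C=15
G+C = 30, so %GC = 30/49 × 100 = 61.224%
Salt term: 16.6 × (-0.415) = -6.889
GC term: 0.41 × 61.224 = 25.102; length term: −500/49 = −10.204
Tm = 81.5 + (-6.889) + 25.102 − 10.204 = 89.509 → 89.5°C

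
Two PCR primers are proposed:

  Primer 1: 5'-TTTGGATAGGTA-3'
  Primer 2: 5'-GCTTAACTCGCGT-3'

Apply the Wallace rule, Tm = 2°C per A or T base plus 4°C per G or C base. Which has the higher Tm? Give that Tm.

Primer 1: A+T=8, G+C=4 → Tm = 2(8)+4(4) = 32°C
Primer 2: A+T=6, G+C=7 → Tm = 2(6)+4(7) = 40°C
32°C vs 40°C → primer 2 is higher.

Primer 2, 40°C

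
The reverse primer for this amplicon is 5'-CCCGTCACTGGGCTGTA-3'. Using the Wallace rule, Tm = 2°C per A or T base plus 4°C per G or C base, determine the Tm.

Scanning the sequence gives A=2, T=4, G=5, C=6.
A+T = 6, G+C = 11
Tm = 2(6) + 4(11) = 12 + 44 = 56°C

56°C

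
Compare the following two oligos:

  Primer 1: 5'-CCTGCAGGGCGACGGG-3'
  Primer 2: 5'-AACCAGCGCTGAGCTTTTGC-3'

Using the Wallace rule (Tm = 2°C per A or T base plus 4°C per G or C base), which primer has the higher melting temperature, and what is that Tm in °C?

Primer 1: A+T=3, G+C=13 → Tm = 2(3)+4(13) = 58°C
Primer 2: A+T=9, G+C=11 → Tm = 2(9)+4(11) = 62°C
58°C vs 62°C → primer 2 is higher.

Primer 2, 62°C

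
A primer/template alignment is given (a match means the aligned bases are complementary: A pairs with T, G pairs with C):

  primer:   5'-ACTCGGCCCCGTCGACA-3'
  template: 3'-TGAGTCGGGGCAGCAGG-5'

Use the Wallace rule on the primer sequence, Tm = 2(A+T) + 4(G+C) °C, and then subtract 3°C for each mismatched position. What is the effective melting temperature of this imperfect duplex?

Primer base counts: A=3, T=2, G=4, C=8 → A+T=5, G+C=12
Perfect-match Tm = 2(5) + 4(12) = 10 + 48 = 58°C
Mismatches (positions where the bases are not complementary): 3 (at positions 5, 15, 17)
Effective Tm = 58 − 3×3 = 58 − 9 = 49°C

49°C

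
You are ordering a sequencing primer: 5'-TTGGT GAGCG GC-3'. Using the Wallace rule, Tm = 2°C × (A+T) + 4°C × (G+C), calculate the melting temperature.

40°C

Base counts: T=3, C=2, A=1, G=6
So N_AT = 4 and N_GC = 8.
Tm = 2×4 + 4×8 = 40°C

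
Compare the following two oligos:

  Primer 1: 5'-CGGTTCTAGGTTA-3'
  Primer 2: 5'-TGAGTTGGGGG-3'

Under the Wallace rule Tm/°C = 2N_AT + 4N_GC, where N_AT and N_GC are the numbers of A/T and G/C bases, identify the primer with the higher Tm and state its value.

Primer 1, 38°C

Primer 1: A+T=7, G+C=6 → Tm = 2(7)+4(6) = 38°C
Primer 2: A+T=4, G+C=7 → Tm = 2(4)+4(7) = 36°C
38°C vs 36°C → primer 1 is higher.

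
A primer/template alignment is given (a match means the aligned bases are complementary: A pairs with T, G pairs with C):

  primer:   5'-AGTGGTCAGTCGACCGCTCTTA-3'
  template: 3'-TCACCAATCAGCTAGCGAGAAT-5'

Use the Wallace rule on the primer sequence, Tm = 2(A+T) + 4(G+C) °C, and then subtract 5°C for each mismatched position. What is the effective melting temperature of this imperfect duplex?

58°C

Primer base counts: A=4, T=6, G=6, C=6 → A+T=10, G+C=12
Perfect-match Tm = 2(10) + 4(12) = 20 + 48 = 68°C
Mismatches (positions where the bases are not complementary): 2 (at positions 7, 14)
Effective Tm = 68 − 2×5 = 68 − 10 = 58°C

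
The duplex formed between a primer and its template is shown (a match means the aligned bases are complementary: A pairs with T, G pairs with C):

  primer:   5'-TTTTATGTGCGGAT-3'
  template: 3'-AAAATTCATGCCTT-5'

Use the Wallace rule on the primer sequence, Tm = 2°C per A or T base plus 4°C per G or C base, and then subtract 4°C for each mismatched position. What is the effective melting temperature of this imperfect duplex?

26°C

Primer base counts: A=2, T=7, G=4, C=1 → A+T=9, G+C=5
Perfect-match Tm = 2(9) + 4(5) = 18 + 20 = 38°C
Mismatches (positions where the bases are not complementary): 3 (at positions 6, 9, 14)
Effective Tm = 38 − 3×4 = 38 − 12 = 26°C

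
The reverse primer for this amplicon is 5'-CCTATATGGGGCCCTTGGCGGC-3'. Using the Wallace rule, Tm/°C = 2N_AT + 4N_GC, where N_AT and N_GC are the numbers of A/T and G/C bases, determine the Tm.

Counting bases: A=2, C=7, G=8, T=5
So N_AT = 7 and N_GC = 15.
Tm = 2(7) + 4(15) = 14 + 60 = 74°C

74°C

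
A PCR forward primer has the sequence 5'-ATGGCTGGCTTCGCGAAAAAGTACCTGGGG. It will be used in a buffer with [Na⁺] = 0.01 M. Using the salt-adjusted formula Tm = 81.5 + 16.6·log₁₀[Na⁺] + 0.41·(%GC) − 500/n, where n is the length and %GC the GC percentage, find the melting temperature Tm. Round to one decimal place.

54.9°C

Length n = 30. Base counts: A=7, T=6, G=11, C=6
G+C = 17, so %GC = 17/30 × 100 = 56.667%
Salt term: 16.6 × (-2) = -33.2
GC term: 0.41 × 56.667 = 23.233; length term: −500/30 = −16.667
Tm = 81.5 + (-33.2) + 23.233 − 16.667 = 54.866 → 54.9°C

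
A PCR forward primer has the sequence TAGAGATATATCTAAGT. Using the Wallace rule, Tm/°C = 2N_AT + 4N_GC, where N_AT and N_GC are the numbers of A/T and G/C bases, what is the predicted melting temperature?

Counting bases: T=6, A=7, G=3, C=1
AT pairs contribute 13, GC pairs contribute 4.
Tm = 2(13) + 4(4) = 26 + 16 = 42°C

42°C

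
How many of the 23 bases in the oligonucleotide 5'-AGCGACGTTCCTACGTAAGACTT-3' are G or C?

Base counts: A=6, G=5, C=6, T=6
Total G or C: 5 + 6 = 11

11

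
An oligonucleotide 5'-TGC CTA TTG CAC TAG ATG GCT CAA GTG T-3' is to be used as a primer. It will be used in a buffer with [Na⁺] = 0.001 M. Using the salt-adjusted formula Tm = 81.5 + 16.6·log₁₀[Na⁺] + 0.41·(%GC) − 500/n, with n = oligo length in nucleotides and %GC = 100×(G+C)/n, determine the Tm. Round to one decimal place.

32.9°C

Length n = 28. Scanning the sequence gives G=7, C=6, T=9, A=6.
G+C = 13, so %GC = 13/28 × 100 = 46.429%
Salt term: 16.6 × (-3) = -49.8
GC term: 0.41 × 46.429 = 19.036; length term: −500/28 = −17.857
Tm = 81.5 + (-49.8) + 19.036 − 17.857 = 32.879 → 32.9°C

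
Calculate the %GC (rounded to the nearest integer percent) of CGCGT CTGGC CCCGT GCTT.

74%

Counting bases: T=5, G=6, A=0, C=8
G+C = 6 + 8 = 14 out of 19 bases
%GC = 14/19 × 100 = 73.68% ≈ 74%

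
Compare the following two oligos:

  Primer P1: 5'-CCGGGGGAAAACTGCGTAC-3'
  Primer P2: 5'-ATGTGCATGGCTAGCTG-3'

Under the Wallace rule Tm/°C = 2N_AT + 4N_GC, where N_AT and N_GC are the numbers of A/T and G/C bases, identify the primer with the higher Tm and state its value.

Primer P1, 62°C

Primer P1: A+T=7, G+C=12 → Tm = 2(7)+4(12) = 62°C
Primer P2: A+T=8, G+C=9 → Tm = 2(8)+4(9) = 52°C
62°C vs 52°C → primer P1 is higher.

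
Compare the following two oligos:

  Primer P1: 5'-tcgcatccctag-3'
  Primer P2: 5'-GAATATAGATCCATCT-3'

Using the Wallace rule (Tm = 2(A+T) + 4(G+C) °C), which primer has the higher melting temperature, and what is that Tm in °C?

Primer P1: A+T=5, G+C=7 → Tm = 2(5)+4(7) = 38°C
Primer P2: A+T=11, G+C=5 → Tm = 2(11)+4(5) = 42°C
38°C vs 42°C → primer P2 is higher.

Primer P2, 42°C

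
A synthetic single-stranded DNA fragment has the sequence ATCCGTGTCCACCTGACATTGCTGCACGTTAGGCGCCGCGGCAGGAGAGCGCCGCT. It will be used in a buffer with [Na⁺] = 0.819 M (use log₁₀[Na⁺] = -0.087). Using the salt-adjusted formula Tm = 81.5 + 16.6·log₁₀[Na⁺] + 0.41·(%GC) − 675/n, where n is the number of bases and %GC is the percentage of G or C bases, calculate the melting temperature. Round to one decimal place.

95.1°C

Length n = 56. Counting bases: A=9, T=10, C=19, G=18
G+C = 37, so %GC = 37/56 × 100 = 66.071%
Salt term: 16.6 × (-0.087) = -1.444
GC term: 0.41 × 66.071 = 27.089; length term: −675/56 = −12.054
Tm = 81.5 + (-1.444) + 27.089 − 12.054 = 95.091 → 95.1°C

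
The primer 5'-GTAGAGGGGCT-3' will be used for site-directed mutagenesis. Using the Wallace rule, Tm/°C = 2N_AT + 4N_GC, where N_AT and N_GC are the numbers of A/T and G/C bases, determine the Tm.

Counting bases: A=2, G=6, C=1, T=2
A+T = 4, G+C = 7
Tm = 4·7 + 2·4 = 28 + 8 = 36°C

36°C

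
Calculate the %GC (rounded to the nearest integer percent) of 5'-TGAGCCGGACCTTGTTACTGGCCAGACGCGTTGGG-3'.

Counting bases: A=5, T=8, C=9, G=13
G+C = 13 + 9 = 22 out of 35 bases
%GC = 22/35 × 100 = 62.86% ≈ 63%

63%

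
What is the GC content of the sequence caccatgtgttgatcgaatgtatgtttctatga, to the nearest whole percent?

A=8, T=13, G=7, C=5
G+C = 7 + 5 = 12 out of 33 bases
%GC = 12/33 × 100 = 36.36% ≈ 36%

36%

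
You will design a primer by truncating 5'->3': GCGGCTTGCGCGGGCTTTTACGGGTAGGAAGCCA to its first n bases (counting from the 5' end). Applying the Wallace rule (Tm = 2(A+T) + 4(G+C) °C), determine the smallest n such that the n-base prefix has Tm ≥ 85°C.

n = 26

First 25 bases: GCGGCTTGCGCGGGCTTTTACGGGT → Tm = 84°C (< 85°C)
First 26 bases: GCGGCTTGCGCGGGCTTTTACGGGTA → Tm = 86°C (≥ 85°C)
Since every base adds ≥2°C, Tm only increases with n, so the threshold is first crossed at n = 26.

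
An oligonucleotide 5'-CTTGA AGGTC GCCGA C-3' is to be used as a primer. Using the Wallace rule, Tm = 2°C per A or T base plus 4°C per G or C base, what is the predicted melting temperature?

52°C

Counting bases: T=3, C=5, A=3, G=5
AT pairs contribute 6, GC pairs contribute 10.
Tm = 2(6) + 4(10) = 12 + 40 = 52°C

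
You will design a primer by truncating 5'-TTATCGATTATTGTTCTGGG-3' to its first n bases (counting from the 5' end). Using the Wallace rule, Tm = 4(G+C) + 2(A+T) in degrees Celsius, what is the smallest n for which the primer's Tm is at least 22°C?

n = 9

First 8 bases: TTATCGAT → Tm = 20°C (< 22°C)
First 9 bases: TTATCGATT → Tm = 22°C (≥ 22°C)
Each additional base adds 2°C (A/T) or 4°C (G/C), so Tm is non-decreasing in n; n = 9 is the first length to reach 22°C.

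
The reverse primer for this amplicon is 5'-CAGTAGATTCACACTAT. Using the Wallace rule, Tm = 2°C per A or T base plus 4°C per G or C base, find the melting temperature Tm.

46°C

Counting bases: A=6, C=4, T=5, G=2
AT pairs contribute 11, GC pairs contribute 6.
Tm = 2×11 + 4×6 = 46°C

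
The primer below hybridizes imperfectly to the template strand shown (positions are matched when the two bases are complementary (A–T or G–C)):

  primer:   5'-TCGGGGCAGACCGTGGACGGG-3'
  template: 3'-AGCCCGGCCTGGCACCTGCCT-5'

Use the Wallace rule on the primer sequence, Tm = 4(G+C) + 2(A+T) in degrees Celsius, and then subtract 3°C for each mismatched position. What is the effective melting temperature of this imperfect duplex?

65°C

Primer base counts: A=3, T=2, G=11, C=5 → A+T=5, G+C=16
Perfect-match Tm = 2(5) + 4(16) = 10 + 64 = 74°C
Mismatches (positions where the bases are not complementary): 3 (at positions 6, 8, 21)
Effective Tm = 74 − 3×3 = 74 − 9 = 65°C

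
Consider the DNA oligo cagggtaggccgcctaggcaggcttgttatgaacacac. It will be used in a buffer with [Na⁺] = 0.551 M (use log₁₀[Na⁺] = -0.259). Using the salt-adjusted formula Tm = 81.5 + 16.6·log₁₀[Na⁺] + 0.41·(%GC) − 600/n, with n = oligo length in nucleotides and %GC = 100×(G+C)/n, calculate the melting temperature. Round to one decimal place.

85.1°C

Length n = 38. Base counts: T=7, G=12, C=10, A=9
G+C = 22, so %GC = 22/38 × 100 = 57.895%
Salt term: 16.6 × (-0.259) = -4.299
GC term: 0.41 × 57.895 = 23.737; length term: −600/38 = −15.789
Tm = 81.5 + (-4.299) + 23.737 − 15.789 = 85.149 → 85.1°C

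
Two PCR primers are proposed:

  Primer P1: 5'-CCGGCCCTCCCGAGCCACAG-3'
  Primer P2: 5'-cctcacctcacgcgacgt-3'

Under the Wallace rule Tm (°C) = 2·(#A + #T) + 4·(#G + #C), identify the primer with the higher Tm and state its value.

Primer P1: A+T=4, G+C=16 → Tm = 2(4)+4(16) = 72°C
Primer P2: A+T=6, G+C=12 → Tm = 2(6)+4(12) = 60°C
72°C vs 60°C → primer P1 is higher.

Primer P1, 72°C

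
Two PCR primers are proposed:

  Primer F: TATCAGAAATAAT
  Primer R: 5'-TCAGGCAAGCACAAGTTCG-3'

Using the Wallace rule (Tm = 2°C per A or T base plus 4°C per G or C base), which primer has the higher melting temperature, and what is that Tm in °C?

Primer R, 58°C

Primer F: A+T=11, G+C=2 → Tm = 2(11)+4(2) = 30°C
Primer R: A+T=9, G+C=10 → Tm = 2(9)+4(10) = 58°C
30°C vs 58°C → primer R is higher.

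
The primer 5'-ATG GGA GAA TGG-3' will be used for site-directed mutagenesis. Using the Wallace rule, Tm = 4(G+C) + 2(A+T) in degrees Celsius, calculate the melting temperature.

C=0, G=6, A=4, T=2
So N_AT = 6 and N_GC = 6.
Tm = 4·6 + 2·6 = 24 + 12 = 36°C

36°C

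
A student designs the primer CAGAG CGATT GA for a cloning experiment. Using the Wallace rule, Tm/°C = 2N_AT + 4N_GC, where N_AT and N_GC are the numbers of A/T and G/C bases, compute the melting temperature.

36°C

Scanning the sequence gives G=4, A=4, T=2, C=2.
AT pairs contribute 6, GC pairs contribute 6.
Tm = 2(6) + 4(6) = 12 + 24 = 36°C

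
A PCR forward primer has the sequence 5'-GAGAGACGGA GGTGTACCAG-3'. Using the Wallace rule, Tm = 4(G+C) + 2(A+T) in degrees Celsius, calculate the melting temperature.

A=6, C=3, T=2, G=9
AT pairs contribute 8, GC pairs contribute 12.
Tm = 2×8 + 4×12 = 64°C

64°C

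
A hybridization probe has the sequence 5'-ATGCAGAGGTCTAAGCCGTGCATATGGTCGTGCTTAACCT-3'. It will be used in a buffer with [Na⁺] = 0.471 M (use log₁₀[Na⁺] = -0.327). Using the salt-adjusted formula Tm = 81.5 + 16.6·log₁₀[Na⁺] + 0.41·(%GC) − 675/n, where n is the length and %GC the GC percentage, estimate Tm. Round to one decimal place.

79.7°C

Length n = 40. G=11, T=11, A=9, C=9
G+C = 20, so %GC = 20/40 × 100 = 50%
Salt term: 16.6 × (-0.327) = -5.428
GC term: 0.41 × 50 = 20.5; length term: −675/40 = −16.875
Tm = 81.5 + (-5.428) + 20.5 − 16.875 = 79.697 → 79.7°C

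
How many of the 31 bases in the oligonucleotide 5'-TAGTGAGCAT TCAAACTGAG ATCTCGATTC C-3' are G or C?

13

Base counts: G=6, T=9, A=9, C=7
Total G or C: 6 + 7 = 13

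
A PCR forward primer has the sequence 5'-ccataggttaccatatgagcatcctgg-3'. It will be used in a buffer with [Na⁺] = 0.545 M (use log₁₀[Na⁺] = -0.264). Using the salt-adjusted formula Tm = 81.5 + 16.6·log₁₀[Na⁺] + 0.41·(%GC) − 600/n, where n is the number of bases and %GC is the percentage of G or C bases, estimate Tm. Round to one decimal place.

74.6°C

Length n = 27. Base counts: T=7, G=6, C=7, A=7
G+C = 13, so %GC = 13/27 × 100 = 48.148%
Salt term: 16.6 × (-0.264) = -4.382
GC term: 0.41 × 48.148 = 19.741; length term: −600/27 = −22.222
Tm = 81.5 + (-4.382) + 19.741 − 22.222 = 74.637 → 74.6°C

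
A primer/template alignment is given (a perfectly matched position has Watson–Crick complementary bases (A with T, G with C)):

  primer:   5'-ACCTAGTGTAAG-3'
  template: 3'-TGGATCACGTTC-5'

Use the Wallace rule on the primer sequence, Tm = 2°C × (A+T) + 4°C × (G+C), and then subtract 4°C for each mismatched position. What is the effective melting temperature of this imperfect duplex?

Primer base counts: A=4, T=3, G=3, C=2 → A+T=7, G+C=5
Perfect-match Tm = 2(7) + 4(5) = 14 + 20 = 34°C
Mismatches (positions where the bases are not complementary): 1 (at position 9)
Effective Tm = 34 − 1×4 = 34 − 4 = 30°C

30°C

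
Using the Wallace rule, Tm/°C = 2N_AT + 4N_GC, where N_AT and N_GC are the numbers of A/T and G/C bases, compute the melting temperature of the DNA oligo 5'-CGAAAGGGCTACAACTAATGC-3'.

Base counts: A=8, T=3, G=5, C=5
AT pairs contribute 11, GC pairs contribute 10.
Tm = 2(11) + 4(10) = 22 + 40 = 62°C

62°C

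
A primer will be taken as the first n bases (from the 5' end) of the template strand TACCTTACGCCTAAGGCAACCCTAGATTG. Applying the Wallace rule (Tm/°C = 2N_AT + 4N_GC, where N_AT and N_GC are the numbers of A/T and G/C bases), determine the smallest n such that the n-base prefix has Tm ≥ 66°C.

First 21 bases: TACCTTACGCCTAAGGCAACC → Tm = 64°C (< 66°C)
First 22 bases: TACCTTACGCCTAAGGCAACCC → Tm = 68°C (≥ 66°C)
Each additional base adds 2°C (A/T) or 4°C (G/C), so Tm is non-decreasing in n; n = 22 is the first length to reach 66°C.

n = 22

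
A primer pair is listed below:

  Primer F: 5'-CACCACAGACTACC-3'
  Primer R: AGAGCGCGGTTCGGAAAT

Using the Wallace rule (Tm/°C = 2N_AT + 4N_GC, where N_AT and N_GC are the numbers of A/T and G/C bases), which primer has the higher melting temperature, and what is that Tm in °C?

Primer F: A+T=6, G+C=8 → Tm = 2(6)+4(8) = 44°C
Primer R: A+T=8, G+C=10 → Tm = 2(8)+4(10) = 56°C
44°C vs 56°C → primer R is higher.

Primer R, 56°C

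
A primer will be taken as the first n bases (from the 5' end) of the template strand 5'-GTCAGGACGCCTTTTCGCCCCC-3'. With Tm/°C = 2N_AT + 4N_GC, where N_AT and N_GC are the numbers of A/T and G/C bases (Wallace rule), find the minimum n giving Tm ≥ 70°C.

First 20 bases: GTCAGGACGCCTTTTCGCCC → Tm = 66°C (< 70°C)
First 21 bases: GTCAGGACGCCTTTTCGCCCC → Tm = 70°C (≥ 70°C)
Since every base adds ≥2°C, Tm only increases with n, so the threshold is first crossed at n = 21.

n = 21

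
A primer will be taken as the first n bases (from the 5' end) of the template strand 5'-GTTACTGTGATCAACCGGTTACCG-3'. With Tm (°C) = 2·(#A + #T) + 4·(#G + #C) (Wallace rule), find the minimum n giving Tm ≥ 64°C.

n = 22

First 21 bases: GTTACTGTGATCAACCGGTTA → Tm = 60°C (< 64°C)
First 22 bases: GTTACTGTGATCAACCGGTTAC → Tm = 64°C (≥ 64°C)
Each additional base adds 2°C (A/T) or 4°C (G/C), so Tm is non-decreasing in n; n = 22 is the first length to reach 64°C.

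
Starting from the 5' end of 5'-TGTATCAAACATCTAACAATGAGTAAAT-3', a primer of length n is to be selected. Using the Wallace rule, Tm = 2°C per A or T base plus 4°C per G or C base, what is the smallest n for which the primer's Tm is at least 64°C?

First 24 bases: TGTATCAAACATCTAACAATGAGT → Tm = 62°C (< 64°C)
First 25 bases: TGTATCAAACATCTAACAATGAGTA → Tm = 64°C (≥ 64°C)
Each additional base adds 2°C (A/T) or 4°C (G/C), so Tm is non-decreasing in n; n = 25 is the first length to reach 64°C.

n = 25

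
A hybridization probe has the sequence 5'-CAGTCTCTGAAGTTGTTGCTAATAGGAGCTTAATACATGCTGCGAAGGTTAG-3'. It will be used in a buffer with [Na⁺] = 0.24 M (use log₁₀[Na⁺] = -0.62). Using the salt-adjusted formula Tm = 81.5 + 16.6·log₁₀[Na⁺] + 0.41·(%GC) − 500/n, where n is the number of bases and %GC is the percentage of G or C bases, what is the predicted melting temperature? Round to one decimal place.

Length n = 52. G=14, A=14, T=16, C=8
G+C = 22, so %GC = 22/52 × 100 = 42.308%
Salt term: 16.6 × (-0.62) = -10.292
GC term: 0.41 × 42.308 = 17.346; length term: −500/52 = −9.615
Tm = 81.5 + (-10.292) + 17.346 − 9.615 = 78.939 → 78.9°C

78.9°C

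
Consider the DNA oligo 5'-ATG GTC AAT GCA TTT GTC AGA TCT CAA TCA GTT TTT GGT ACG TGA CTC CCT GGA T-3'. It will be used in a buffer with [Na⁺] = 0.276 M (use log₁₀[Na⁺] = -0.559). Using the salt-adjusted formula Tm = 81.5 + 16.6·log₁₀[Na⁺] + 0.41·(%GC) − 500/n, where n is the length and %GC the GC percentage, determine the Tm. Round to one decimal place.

Length n = 55. Base counts: C=11, T=20, A=12, G=12
G+C = 23, so %GC = 23/55 × 100 = 41.818%
Salt term: 16.6 × (-0.559) = -9.279
GC term: 0.41 × 41.818 = 17.145; length term: −500/55 = −9.091
Tm = 81.5 + (-9.279) + 17.145 − 9.091 = 80.275 → 80.3°C

80.3°C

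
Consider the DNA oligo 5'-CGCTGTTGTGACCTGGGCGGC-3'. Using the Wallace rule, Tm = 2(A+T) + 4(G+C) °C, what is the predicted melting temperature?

72°C

Scanning the sequence gives G=9, A=1, T=5, C=6.
A+T = 6, G+C = 15
Tm = 4·15 + 2·6 = 60 + 12 = 72°C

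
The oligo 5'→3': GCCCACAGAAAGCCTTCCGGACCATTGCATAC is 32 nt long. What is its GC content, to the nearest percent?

56%

Base counts: G=6, A=9, T=5, C=12
G+C = 6 + 12 = 18 out of 32 bases
%GC = 18/32 × 100 = 56.25% ≈ 56%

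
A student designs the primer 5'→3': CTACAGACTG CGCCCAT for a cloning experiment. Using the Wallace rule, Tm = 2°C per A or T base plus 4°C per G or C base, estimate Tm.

54°C

Scanning the sequence gives T=3, A=4, G=3, C=7.
A+T = 7, G+C = 10
Tm = 4·10 + 2·7 = 40 + 14 = 54°C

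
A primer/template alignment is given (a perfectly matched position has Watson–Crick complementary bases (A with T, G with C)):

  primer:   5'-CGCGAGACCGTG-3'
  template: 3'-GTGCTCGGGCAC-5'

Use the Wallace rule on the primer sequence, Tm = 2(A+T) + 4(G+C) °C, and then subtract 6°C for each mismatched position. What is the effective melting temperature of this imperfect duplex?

Primer base counts: A=2, T=1, G=5, C=4 → A+T=3, G+C=9
Perfect-match Tm = 2(3) + 4(9) = 6 + 36 = 42°C
Mismatches (positions where the bases are not complementary): 2 (at positions 2, 7)
Effective Tm = 42 − 2×6 = 42 − 12 = 30°C

30°C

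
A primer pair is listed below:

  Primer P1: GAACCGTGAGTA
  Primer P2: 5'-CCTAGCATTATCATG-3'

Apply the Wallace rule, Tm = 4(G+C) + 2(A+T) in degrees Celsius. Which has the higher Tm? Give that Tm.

Primer P2, 42°C

Primer P1: A+T=6, G+C=6 → Tm = 2(6)+4(6) = 36°C
Primer P2: A+T=9, G+C=6 → Tm = 2(9)+4(6) = 42°C
36°C vs 42°C → primer P2 is higher.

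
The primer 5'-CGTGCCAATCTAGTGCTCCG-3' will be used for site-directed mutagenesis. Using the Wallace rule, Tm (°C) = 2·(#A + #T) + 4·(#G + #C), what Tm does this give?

64°C

Scanning the sequence gives G=5, T=5, C=7, A=3.
AT pairs contribute 8, GC pairs contribute 12.
Tm = 2(8) + 4(12) = 16 + 48 = 64°C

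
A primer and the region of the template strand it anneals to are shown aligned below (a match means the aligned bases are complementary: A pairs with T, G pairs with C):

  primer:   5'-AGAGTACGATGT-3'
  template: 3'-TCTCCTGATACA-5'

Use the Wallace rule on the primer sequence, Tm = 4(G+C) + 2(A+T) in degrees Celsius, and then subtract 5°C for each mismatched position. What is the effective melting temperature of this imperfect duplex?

24°C

Primer base counts: A=4, T=3, G=4, C=1 → A+T=7, G+C=5
Perfect-match Tm = 2(7) + 4(5) = 14 + 20 = 34°C
Mismatches (positions where the bases are not complementary): 2 (at positions 5, 8)
Effective Tm = 34 − 2×5 = 34 − 10 = 24°C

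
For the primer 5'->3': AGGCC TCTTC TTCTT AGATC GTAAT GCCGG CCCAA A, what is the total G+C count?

G=7, A=8, C=11, T=10
G+C = 7 + 11 = 18

18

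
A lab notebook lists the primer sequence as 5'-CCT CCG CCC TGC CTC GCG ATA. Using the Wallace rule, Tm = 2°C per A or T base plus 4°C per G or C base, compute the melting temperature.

72°C

Scanning the sequence gives A=2, C=11, T=4, G=4.
So N_AT = 6 and N_GC = 15.
Tm = 4·15 + 2·6 = 60 + 12 = 72°C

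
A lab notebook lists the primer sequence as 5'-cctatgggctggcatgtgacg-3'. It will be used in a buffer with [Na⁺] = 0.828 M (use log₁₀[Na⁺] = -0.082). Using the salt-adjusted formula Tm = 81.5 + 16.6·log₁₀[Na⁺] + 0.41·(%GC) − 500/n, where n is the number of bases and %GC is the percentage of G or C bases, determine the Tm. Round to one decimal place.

81.7°C

Length n = 21. G=8, T=5, A=3, C=5
G+C = 13, so %GC = 13/21 × 100 = 61.905%
Salt term: 16.6 × (-0.082) = -1.361
GC term: 0.41 × 61.905 = 25.381; length term: −500/21 = −23.81
Tm = 81.5 + (-1.361) + 25.381 − 23.81 = 81.71 → 81.7°C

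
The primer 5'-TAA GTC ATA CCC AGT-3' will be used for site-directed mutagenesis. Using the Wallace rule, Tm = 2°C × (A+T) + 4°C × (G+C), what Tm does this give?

Base counts: C=4, G=2, A=5, T=4
A+T = 9, G+C = 6
Tm = 2(9) + 4(6) = 18 + 24 = 42°C

42°C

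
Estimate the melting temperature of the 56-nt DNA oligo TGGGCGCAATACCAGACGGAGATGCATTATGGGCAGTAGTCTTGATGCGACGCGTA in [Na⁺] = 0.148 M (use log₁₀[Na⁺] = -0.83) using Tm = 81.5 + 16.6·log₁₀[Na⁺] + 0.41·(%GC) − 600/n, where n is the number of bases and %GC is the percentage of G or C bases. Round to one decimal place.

79.0°C

Length n = 56. Counting bases: G=19, T=12, A=14, C=11
G+C = 30, so %GC = 30/56 × 100 = 53.571%
Salt term: 16.6 × (-0.83) = -13.778
GC term: 0.41 × 53.571 = 21.964; length term: −600/56 = −10.714
Tm = 81.5 + (-13.778) + 21.964 − 10.714 = 78.972 → 79.0°C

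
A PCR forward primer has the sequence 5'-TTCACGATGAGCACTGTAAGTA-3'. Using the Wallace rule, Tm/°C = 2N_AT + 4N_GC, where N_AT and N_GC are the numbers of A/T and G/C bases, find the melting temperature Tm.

62°C

Counting bases: C=4, G=5, A=7, T=6
AT pairs contribute 13, GC pairs contribute 9.
Tm = 2(13) + 4(9) = 26 + 36 = 62°C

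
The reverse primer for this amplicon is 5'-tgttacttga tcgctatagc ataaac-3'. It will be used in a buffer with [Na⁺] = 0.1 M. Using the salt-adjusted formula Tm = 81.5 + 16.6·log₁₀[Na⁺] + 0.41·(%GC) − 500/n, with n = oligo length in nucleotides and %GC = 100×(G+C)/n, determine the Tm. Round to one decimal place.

59.9°C

Length n = 26. Counting bases: C=5, T=9, G=4, A=8
G+C = 9, so %GC = 9/26 × 100 = 34.615%
Salt term: 16.6 × (-1) = -16.6
GC term: 0.41 × 34.615 = 14.192; length term: −500/26 = −19.231
Tm = 81.5 + (-16.6) + 14.192 − 19.231 = 59.861 → 59.9°C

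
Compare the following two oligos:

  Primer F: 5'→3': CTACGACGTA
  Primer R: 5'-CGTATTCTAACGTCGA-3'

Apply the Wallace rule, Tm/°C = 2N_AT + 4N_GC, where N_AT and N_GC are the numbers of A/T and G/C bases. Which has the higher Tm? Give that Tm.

Primer R, 46°C

Primer F: A+T=5, G+C=5 → Tm = 2(5)+4(5) = 30°C
Primer R: A+T=9, G+C=7 → Tm = 2(9)+4(7) = 46°C
30°C vs 46°C → primer R is higher.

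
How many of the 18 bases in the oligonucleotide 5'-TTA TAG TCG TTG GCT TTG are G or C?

Counting bases: T=9, G=5, C=2, A=2
Total G or C: 5 + 2 = 7

7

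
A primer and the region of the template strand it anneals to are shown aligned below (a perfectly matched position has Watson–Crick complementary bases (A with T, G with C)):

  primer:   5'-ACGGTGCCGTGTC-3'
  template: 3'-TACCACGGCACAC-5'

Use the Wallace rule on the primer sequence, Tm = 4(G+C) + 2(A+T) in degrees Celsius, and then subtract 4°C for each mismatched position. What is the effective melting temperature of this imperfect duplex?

36°C

Primer base counts: A=1, T=3, G=5, C=4 → A+T=4, G+C=9
Perfect-match Tm = 2(4) + 4(9) = 8 + 36 = 44°C
Mismatches (positions where the bases are not complementary): 2 (at positions 2, 13)
Effective Tm = 44 − 2×4 = 44 − 8 = 36°C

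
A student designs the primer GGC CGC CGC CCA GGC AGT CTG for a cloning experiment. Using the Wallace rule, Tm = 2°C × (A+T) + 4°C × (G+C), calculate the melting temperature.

T=2, G=8, C=9, A=2
A+T = 4, G+C = 17
Tm = 4·17 + 2·4 = 68 + 8 = 76°C

76°C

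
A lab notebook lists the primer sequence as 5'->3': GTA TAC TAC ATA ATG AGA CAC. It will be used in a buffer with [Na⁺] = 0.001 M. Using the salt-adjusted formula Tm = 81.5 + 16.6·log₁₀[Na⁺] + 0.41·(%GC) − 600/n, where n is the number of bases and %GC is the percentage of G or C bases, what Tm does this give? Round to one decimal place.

16.8°C

Length n = 21. G=3, C=4, A=9, T=5
G+C = 7, so %GC = 7/21 × 100 = 33.333%
Salt term: 16.6 × (-3) = -49.8
GC term: 0.41 × 33.333 = 13.667; length term: −600/21 = −28.571
Tm = 81.5 + (-49.8) + 13.667 − 28.571 = 16.796 → 16.8°C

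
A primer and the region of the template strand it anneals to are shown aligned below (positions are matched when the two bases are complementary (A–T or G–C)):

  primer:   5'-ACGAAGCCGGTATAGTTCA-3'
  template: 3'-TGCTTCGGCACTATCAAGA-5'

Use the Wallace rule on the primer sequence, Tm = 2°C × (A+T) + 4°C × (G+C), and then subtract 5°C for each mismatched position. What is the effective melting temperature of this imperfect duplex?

41°C

Primer base counts: A=6, T=4, G=5, C=4 → A+T=10, G+C=9
Perfect-match Tm = 2(10) + 4(9) = 20 + 36 = 56°C
Mismatches (positions where the bases are not complementary): 3 (at positions 10, 11, 19)
Effective Tm = 56 − 3×5 = 56 − 15 = 41°C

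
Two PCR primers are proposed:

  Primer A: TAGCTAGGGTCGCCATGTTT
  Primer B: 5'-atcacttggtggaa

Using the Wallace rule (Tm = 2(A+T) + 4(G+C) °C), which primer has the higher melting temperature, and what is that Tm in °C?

Primer A: A+T=10, G+C=10 → Tm = 2(10)+4(10) = 60°C
Primer B: A+T=8, G+C=6 → Tm = 2(8)+4(6) = 40°C
60°C vs 40°C → primer A is higher.

Primer A, 60°C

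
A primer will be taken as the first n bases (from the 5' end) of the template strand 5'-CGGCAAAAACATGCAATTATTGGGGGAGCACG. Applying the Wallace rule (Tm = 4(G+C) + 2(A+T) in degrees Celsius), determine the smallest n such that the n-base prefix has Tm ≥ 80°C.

First 27 bases: CGGCAAAAACATGCAATTATTGGGGGA → Tm = 78°C (< 80°C)
First 28 bases: CGGCAAAAACATGCAATTATTGGGGGAG → Tm = 82°C (≥ 80°C)
Since every base adds ≥2°C, Tm only increases with n, so the threshold is first crossed at n = 28.

n = 28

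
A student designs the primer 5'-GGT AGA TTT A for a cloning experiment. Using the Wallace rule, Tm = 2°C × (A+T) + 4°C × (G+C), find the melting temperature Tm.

Base counts: G=3, T=4, C=0, A=3
AT pairs contribute 7, GC pairs contribute 3.
Tm = 4·3 + 2·7 = 12 + 14 = 26°C

26°C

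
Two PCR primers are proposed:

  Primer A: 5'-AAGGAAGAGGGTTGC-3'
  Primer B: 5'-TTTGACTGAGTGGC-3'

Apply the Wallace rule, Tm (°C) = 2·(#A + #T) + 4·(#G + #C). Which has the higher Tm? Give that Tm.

Primer A: A+T=7, G+C=8 → Tm = 2(7)+4(8) = 46°C
Primer B: A+T=7, G+C=7 → Tm = 2(7)+4(7) = 42°C
46°C vs 42°C → primer A is higher.

Primer A, 46°C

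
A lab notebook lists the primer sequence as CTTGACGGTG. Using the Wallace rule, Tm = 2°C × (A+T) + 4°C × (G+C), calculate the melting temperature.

A=1, T=3, C=2, G=4
A+T = 4, G+C = 6
Tm = 2×4 + 4×6 = 32°C

32°C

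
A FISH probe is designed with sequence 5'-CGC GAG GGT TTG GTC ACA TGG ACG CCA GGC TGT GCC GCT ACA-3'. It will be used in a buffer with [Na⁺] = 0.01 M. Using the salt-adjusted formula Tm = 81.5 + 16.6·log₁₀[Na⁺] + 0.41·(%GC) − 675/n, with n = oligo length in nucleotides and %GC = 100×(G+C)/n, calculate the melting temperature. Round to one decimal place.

58.6°C

Length n = 42. Base counts: G=15, A=7, C=12, T=8
G+C = 27, so %GC = 27/42 × 100 = 64.286%
Salt term: 16.6 × (-2) = -33.2
GC term: 0.41 × 64.286 = 26.357; length term: −675/42 = −16.071
Tm = 81.5 + (-33.2) + 26.357 − 16.071 = 58.586 → 58.6°C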